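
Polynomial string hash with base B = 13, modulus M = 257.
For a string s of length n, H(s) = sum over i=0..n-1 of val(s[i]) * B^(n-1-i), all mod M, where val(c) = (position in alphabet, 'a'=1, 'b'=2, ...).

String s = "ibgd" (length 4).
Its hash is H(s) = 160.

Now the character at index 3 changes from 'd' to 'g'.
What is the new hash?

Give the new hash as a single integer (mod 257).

Answer: 163

Derivation:
val('d') = 4, val('g') = 7
Position k = 3, exponent = n-1-k = 0
B^0 mod M = 13^0 mod 257 = 1
Delta = (7 - 4) * 1 mod 257 = 3
New hash = (160 + 3) mod 257 = 163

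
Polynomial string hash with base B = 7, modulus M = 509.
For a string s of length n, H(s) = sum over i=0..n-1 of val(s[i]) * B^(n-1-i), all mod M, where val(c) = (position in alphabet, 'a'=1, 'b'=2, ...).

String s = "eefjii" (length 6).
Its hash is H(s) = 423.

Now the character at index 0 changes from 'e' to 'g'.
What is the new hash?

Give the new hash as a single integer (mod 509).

Answer: 443

Derivation:
val('e') = 5, val('g') = 7
Position k = 0, exponent = n-1-k = 5
B^5 mod M = 7^5 mod 509 = 10
Delta = (7 - 5) * 10 mod 509 = 20
New hash = (423 + 20) mod 509 = 443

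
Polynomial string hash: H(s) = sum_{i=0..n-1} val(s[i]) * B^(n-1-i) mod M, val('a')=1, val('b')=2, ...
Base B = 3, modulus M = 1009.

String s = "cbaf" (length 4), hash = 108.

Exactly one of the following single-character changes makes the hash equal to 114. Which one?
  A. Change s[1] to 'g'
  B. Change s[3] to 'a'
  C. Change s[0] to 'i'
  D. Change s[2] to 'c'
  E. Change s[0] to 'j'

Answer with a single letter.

Option A: s[1]='b'->'g', delta=(7-2)*3^2 mod 1009 = 45, hash=108+45 mod 1009 = 153
Option B: s[3]='f'->'a', delta=(1-6)*3^0 mod 1009 = 1004, hash=108+1004 mod 1009 = 103
Option C: s[0]='c'->'i', delta=(9-3)*3^3 mod 1009 = 162, hash=108+162 mod 1009 = 270
Option D: s[2]='a'->'c', delta=(3-1)*3^1 mod 1009 = 6, hash=108+6 mod 1009 = 114 <-- target
Option E: s[0]='c'->'j', delta=(10-3)*3^3 mod 1009 = 189, hash=108+189 mod 1009 = 297

Answer: D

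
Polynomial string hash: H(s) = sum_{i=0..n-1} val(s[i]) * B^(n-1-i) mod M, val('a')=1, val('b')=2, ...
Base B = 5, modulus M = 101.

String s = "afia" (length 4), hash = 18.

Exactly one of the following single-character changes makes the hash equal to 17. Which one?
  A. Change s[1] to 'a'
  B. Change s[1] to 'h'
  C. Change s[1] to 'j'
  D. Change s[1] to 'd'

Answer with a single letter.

Answer: C

Derivation:
Option A: s[1]='f'->'a', delta=(1-6)*5^2 mod 101 = 77, hash=18+77 mod 101 = 95
Option B: s[1]='f'->'h', delta=(8-6)*5^2 mod 101 = 50, hash=18+50 mod 101 = 68
Option C: s[1]='f'->'j', delta=(10-6)*5^2 mod 101 = 100, hash=18+100 mod 101 = 17 <-- target
Option D: s[1]='f'->'d', delta=(4-6)*5^2 mod 101 = 51, hash=18+51 mod 101 = 69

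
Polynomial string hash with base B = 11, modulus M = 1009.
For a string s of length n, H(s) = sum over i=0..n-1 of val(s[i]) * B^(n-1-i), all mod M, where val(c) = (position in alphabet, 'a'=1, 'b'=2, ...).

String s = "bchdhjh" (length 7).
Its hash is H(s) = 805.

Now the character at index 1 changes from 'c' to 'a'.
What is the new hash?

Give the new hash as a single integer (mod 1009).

Answer: 574

Derivation:
val('c') = 3, val('a') = 1
Position k = 1, exponent = n-1-k = 5
B^5 mod M = 11^5 mod 1009 = 620
Delta = (1 - 3) * 620 mod 1009 = 778
New hash = (805 + 778) mod 1009 = 574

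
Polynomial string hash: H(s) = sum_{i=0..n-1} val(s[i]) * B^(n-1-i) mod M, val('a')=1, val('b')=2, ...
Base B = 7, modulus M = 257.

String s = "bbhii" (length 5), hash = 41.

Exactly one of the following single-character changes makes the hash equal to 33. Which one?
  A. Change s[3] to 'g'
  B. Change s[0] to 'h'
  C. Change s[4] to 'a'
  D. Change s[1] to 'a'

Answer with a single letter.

Answer: C

Derivation:
Option A: s[3]='i'->'g', delta=(7-9)*7^1 mod 257 = 243, hash=41+243 mod 257 = 27
Option B: s[0]='b'->'h', delta=(8-2)*7^4 mod 257 = 14, hash=41+14 mod 257 = 55
Option C: s[4]='i'->'a', delta=(1-9)*7^0 mod 257 = 249, hash=41+249 mod 257 = 33 <-- target
Option D: s[1]='b'->'a', delta=(1-2)*7^3 mod 257 = 171, hash=41+171 mod 257 = 212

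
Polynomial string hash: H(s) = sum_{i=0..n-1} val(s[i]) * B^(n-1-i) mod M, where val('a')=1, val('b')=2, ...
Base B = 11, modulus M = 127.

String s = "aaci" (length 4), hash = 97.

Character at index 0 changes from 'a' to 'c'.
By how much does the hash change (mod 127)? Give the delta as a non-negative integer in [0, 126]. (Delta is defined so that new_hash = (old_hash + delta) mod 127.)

Delta formula: (val(new) - val(old)) * B^(n-1-k) mod M
  val('c') - val('a') = 3 - 1 = 2
  B^(n-1-k) = 11^3 mod 127 = 61
  Delta = 2 * 61 mod 127 = 122

Answer: 122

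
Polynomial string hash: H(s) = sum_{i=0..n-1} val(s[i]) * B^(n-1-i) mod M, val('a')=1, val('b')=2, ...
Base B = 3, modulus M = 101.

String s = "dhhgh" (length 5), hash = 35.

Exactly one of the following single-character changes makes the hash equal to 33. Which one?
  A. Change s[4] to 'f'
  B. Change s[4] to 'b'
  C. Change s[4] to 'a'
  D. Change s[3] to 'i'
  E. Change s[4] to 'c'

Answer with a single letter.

Option A: s[4]='h'->'f', delta=(6-8)*3^0 mod 101 = 99, hash=35+99 mod 101 = 33 <-- target
Option B: s[4]='h'->'b', delta=(2-8)*3^0 mod 101 = 95, hash=35+95 mod 101 = 29
Option C: s[4]='h'->'a', delta=(1-8)*3^0 mod 101 = 94, hash=35+94 mod 101 = 28
Option D: s[3]='g'->'i', delta=(9-7)*3^1 mod 101 = 6, hash=35+6 mod 101 = 41
Option E: s[4]='h'->'c', delta=(3-8)*3^0 mod 101 = 96, hash=35+96 mod 101 = 30

Answer: A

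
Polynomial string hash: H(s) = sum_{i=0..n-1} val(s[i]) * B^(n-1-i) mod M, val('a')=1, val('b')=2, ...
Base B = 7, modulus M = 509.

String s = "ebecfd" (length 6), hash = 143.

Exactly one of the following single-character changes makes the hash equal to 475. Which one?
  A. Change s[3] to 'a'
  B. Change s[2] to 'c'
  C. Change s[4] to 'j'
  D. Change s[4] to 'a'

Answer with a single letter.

Option A: s[3]='c'->'a', delta=(1-3)*7^2 mod 509 = 411, hash=143+411 mod 509 = 45
Option B: s[2]='e'->'c', delta=(3-5)*7^3 mod 509 = 332, hash=143+332 mod 509 = 475 <-- target
Option C: s[4]='f'->'j', delta=(10-6)*7^1 mod 509 = 28, hash=143+28 mod 509 = 171
Option D: s[4]='f'->'a', delta=(1-6)*7^1 mod 509 = 474, hash=143+474 mod 509 = 108

Answer: B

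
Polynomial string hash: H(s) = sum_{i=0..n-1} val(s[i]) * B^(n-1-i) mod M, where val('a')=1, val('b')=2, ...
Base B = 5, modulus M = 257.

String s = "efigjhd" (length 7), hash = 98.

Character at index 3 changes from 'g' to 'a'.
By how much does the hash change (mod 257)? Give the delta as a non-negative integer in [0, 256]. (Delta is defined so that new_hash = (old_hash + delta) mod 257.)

Delta formula: (val(new) - val(old)) * B^(n-1-k) mod M
  val('a') - val('g') = 1 - 7 = -6
  B^(n-1-k) = 5^3 mod 257 = 125
  Delta = -6 * 125 mod 257 = 21

Answer: 21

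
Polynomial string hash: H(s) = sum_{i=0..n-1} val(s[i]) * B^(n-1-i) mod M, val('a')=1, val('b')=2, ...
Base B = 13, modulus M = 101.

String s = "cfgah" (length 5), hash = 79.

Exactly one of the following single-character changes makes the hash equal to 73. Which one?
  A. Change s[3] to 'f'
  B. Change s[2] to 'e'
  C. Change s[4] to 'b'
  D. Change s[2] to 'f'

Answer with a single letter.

Answer: C

Derivation:
Option A: s[3]='a'->'f', delta=(6-1)*13^1 mod 101 = 65, hash=79+65 mod 101 = 43
Option B: s[2]='g'->'e', delta=(5-7)*13^2 mod 101 = 66, hash=79+66 mod 101 = 44
Option C: s[4]='h'->'b', delta=(2-8)*13^0 mod 101 = 95, hash=79+95 mod 101 = 73 <-- target
Option D: s[2]='g'->'f', delta=(6-7)*13^2 mod 101 = 33, hash=79+33 mod 101 = 11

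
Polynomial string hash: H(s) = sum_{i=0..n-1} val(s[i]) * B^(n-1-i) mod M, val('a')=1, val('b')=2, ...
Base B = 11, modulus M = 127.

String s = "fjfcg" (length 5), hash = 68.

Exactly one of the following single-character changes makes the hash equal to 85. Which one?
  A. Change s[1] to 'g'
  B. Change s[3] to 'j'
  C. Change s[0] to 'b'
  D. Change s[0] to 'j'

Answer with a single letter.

Answer: D

Derivation:
Option A: s[1]='j'->'g', delta=(7-10)*11^3 mod 127 = 71, hash=68+71 mod 127 = 12
Option B: s[3]='c'->'j', delta=(10-3)*11^1 mod 127 = 77, hash=68+77 mod 127 = 18
Option C: s[0]='f'->'b', delta=(2-6)*11^4 mod 127 = 110, hash=68+110 mod 127 = 51
Option D: s[0]='f'->'j', delta=(10-6)*11^4 mod 127 = 17, hash=68+17 mod 127 = 85 <-- target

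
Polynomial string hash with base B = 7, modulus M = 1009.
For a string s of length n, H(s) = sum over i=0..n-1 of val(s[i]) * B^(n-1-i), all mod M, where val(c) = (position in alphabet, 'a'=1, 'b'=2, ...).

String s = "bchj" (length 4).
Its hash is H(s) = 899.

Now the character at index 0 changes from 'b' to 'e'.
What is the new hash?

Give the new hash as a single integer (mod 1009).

Answer: 919

Derivation:
val('b') = 2, val('e') = 5
Position k = 0, exponent = n-1-k = 3
B^3 mod M = 7^3 mod 1009 = 343
Delta = (5 - 2) * 343 mod 1009 = 20
New hash = (899 + 20) mod 1009 = 919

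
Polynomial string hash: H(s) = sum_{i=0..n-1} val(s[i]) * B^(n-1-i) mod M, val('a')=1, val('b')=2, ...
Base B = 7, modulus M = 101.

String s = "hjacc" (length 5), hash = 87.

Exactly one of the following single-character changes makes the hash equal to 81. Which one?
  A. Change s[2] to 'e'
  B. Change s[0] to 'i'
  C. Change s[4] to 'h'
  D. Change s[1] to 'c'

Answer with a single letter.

Answer: A

Derivation:
Option A: s[2]='a'->'e', delta=(5-1)*7^2 mod 101 = 95, hash=87+95 mod 101 = 81 <-- target
Option B: s[0]='h'->'i', delta=(9-8)*7^4 mod 101 = 78, hash=87+78 mod 101 = 64
Option C: s[4]='c'->'h', delta=(8-3)*7^0 mod 101 = 5, hash=87+5 mod 101 = 92
Option D: s[1]='j'->'c', delta=(3-10)*7^3 mod 101 = 23, hash=87+23 mod 101 = 9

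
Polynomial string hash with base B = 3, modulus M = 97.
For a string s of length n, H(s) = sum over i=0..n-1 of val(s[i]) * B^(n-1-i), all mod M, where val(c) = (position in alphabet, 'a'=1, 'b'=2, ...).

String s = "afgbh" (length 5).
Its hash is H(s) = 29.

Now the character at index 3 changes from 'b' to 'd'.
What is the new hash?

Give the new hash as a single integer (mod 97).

val('b') = 2, val('d') = 4
Position k = 3, exponent = n-1-k = 1
B^1 mod M = 3^1 mod 97 = 3
Delta = (4 - 2) * 3 mod 97 = 6
New hash = (29 + 6) mod 97 = 35

Answer: 35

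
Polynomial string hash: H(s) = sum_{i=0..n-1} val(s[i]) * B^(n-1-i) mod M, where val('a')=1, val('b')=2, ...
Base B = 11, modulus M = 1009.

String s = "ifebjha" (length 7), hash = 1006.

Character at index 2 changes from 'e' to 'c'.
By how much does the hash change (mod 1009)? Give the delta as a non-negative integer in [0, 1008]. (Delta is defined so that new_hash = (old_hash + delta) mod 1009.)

Answer: 988

Derivation:
Delta formula: (val(new) - val(old)) * B^(n-1-k) mod M
  val('c') - val('e') = 3 - 5 = -2
  B^(n-1-k) = 11^4 mod 1009 = 515
  Delta = -2 * 515 mod 1009 = 988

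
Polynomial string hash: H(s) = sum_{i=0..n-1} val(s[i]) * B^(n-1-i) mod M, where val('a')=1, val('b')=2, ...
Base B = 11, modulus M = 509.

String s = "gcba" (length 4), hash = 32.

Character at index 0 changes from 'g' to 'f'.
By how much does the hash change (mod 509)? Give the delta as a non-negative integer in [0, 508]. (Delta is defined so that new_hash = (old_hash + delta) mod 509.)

Delta formula: (val(new) - val(old)) * B^(n-1-k) mod M
  val('f') - val('g') = 6 - 7 = -1
  B^(n-1-k) = 11^3 mod 509 = 313
  Delta = -1 * 313 mod 509 = 196

Answer: 196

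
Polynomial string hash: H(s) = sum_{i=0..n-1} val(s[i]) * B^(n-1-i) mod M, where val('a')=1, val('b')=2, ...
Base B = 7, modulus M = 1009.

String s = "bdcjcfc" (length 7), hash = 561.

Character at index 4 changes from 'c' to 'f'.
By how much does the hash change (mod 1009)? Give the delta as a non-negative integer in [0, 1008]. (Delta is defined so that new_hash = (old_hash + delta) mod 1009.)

Answer: 147

Derivation:
Delta formula: (val(new) - val(old)) * B^(n-1-k) mod M
  val('f') - val('c') = 6 - 3 = 3
  B^(n-1-k) = 7^2 mod 1009 = 49
  Delta = 3 * 49 mod 1009 = 147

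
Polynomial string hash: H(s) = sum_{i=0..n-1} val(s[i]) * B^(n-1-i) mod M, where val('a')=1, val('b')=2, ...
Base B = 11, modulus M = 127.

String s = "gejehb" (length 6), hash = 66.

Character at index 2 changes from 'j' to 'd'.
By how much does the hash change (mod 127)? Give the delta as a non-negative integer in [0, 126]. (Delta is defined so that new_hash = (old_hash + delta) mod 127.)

Delta formula: (val(new) - val(old)) * B^(n-1-k) mod M
  val('d') - val('j') = 4 - 10 = -6
  B^(n-1-k) = 11^3 mod 127 = 61
  Delta = -6 * 61 mod 127 = 15

Answer: 15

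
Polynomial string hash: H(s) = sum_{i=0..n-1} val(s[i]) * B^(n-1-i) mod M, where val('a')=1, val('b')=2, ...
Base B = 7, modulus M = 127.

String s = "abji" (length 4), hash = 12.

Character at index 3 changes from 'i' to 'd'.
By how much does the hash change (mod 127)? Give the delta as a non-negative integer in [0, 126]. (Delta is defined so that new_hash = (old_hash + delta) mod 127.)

Answer: 122

Derivation:
Delta formula: (val(new) - val(old)) * B^(n-1-k) mod M
  val('d') - val('i') = 4 - 9 = -5
  B^(n-1-k) = 7^0 mod 127 = 1
  Delta = -5 * 1 mod 127 = 122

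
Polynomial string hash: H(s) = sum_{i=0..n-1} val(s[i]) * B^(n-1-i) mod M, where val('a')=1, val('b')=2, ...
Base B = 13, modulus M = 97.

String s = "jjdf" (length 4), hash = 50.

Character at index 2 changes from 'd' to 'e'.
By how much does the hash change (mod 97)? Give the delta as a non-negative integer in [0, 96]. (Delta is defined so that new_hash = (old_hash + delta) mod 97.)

Delta formula: (val(new) - val(old)) * B^(n-1-k) mod M
  val('e') - val('d') = 5 - 4 = 1
  B^(n-1-k) = 13^1 mod 97 = 13
  Delta = 1 * 13 mod 97 = 13

Answer: 13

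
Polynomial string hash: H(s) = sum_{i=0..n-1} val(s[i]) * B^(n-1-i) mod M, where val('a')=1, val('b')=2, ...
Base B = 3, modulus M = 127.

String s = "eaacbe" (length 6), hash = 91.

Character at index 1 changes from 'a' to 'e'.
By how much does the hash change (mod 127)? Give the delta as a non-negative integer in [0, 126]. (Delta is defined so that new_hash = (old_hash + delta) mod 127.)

Answer: 70

Derivation:
Delta formula: (val(new) - val(old)) * B^(n-1-k) mod M
  val('e') - val('a') = 5 - 1 = 4
  B^(n-1-k) = 3^4 mod 127 = 81
  Delta = 4 * 81 mod 127 = 70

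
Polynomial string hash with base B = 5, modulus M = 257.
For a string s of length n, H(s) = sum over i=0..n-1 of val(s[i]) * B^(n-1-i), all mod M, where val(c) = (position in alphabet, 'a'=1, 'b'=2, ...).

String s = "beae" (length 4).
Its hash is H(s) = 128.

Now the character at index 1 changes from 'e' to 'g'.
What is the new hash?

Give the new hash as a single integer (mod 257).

val('e') = 5, val('g') = 7
Position k = 1, exponent = n-1-k = 2
B^2 mod M = 5^2 mod 257 = 25
Delta = (7 - 5) * 25 mod 257 = 50
New hash = (128 + 50) mod 257 = 178

Answer: 178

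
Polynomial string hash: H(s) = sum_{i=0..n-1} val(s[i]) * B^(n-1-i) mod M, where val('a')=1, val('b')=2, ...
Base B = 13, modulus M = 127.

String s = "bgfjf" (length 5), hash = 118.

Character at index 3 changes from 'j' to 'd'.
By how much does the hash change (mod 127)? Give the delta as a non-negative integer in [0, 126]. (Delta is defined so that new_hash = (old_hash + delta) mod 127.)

Delta formula: (val(new) - val(old)) * B^(n-1-k) mod M
  val('d') - val('j') = 4 - 10 = -6
  B^(n-1-k) = 13^1 mod 127 = 13
  Delta = -6 * 13 mod 127 = 49

Answer: 49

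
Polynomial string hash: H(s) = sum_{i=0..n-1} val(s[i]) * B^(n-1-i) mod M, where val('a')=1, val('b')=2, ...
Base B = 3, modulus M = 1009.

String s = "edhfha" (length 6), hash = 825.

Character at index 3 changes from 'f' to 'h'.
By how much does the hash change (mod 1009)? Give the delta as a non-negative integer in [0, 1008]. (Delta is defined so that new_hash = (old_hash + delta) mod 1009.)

Answer: 18

Derivation:
Delta formula: (val(new) - val(old)) * B^(n-1-k) mod M
  val('h') - val('f') = 8 - 6 = 2
  B^(n-1-k) = 3^2 mod 1009 = 9
  Delta = 2 * 9 mod 1009 = 18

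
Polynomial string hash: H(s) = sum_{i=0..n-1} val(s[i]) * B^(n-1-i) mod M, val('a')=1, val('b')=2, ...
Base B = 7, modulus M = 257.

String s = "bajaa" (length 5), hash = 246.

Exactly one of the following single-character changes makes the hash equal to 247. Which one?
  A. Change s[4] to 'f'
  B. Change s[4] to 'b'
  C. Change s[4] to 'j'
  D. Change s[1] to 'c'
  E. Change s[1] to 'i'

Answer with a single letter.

Answer: B

Derivation:
Option A: s[4]='a'->'f', delta=(6-1)*7^0 mod 257 = 5, hash=246+5 mod 257 = 251
Option B: s[4]='a'->'b', delta=(2-1)*7^0 mod 257 = 1, hash=246+1 mod 257 = 247 <-- target
Option C: s[4]='a'->'j', delta=(10-1)*7^0 mod 257 = 9, hash=246+9 mod 257 = 255
Option D: s[1]='a'->'c', delta=(3-1)*7^3 mod 257 = 172, hash=246+172 mod 257 = 161
Option E: s[1]='a'->'i', delta=(9-1)*7^3 mod 257 = 174, hash=246+174 mod 257 = 163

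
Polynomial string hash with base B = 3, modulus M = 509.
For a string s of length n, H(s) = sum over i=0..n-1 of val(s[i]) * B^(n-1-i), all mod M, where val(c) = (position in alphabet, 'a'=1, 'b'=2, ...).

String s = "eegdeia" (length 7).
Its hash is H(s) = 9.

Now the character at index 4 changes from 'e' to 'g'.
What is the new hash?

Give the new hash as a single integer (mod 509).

val('e') = 5, val('g') = 7
Position k = 4, exponent = n-1-k = 2
B^2 mod M = 3^2 mod 509 = 9
Delta = (7 - 5) * 9 mod 509 = 18
New hash = (9 + 18) mod 509 = 27

Answer: 27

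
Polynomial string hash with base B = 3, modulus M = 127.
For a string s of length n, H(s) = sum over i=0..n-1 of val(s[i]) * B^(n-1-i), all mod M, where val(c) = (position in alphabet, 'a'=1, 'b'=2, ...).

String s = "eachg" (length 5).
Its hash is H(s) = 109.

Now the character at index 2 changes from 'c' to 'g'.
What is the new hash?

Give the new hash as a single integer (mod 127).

val('c') = 3, val('g') = 7
Position k = 2, exponent = n-1-k = 2
B^2 mod M = 3^2 mod 127 = 9
Delta = (7 - 3) * 9 mod 127 = 36
New hash = (109 + 36) mod 127 = 18

Answer: 18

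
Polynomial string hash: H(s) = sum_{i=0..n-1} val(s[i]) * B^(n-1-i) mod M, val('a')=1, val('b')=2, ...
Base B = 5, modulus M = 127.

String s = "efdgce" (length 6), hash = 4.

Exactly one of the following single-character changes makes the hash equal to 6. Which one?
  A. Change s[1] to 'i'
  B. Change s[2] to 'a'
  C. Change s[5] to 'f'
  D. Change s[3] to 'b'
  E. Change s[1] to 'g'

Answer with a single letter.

Answer: D

Derivation:
Option A: s[1]='f'->'i', delta=(9-6)*5^4 mod 127 = 97, hash=4+97 mod 127 = 101
Option B: s[2]='d'->'a', delta=(1-4)*5^3 mod 127 = 6, hash=4+6 mod 127 = 10
Option C: s[5]='e'->'f', delta=(6-5)*5^0 mod 127 = 1, hash=4+1 mod 127 = 5
Option D: s[3]='g'->'b', delta=(2-7)*5^2 mod 127 = 2, hash=4+2 mod 127 = 6 <-- target
Option E: s[1]='f'->'g', delta=(7-6)*5^4 mod 127 = 117, hash=4+117 mod 127 = 121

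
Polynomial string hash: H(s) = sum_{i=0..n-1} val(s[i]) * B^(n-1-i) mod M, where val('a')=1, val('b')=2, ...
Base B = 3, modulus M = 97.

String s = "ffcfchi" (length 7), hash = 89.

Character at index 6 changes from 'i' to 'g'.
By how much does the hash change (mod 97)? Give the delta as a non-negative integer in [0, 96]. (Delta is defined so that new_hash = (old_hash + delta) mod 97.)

Answer: 95

Derivation:
Delta formula: (val(new) - val(old)) * B^(n-1-k) mod M
  val('g') - val('i') = 7 - 9 = -2
  B^(n-1-k) = 3^0 mod 97 = 1
  Delta = -2 * 1 mod 97 = 95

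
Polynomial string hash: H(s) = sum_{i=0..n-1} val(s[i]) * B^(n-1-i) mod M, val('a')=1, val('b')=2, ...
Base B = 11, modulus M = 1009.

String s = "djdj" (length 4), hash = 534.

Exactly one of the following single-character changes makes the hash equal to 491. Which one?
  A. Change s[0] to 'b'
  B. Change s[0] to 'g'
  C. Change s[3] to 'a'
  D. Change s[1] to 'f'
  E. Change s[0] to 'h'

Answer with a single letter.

Option A: s[0]='d'->'b', delta=(2-4)*11^3 mod 1009 = 365, hash=534+365 mod 1009 = 899
Option B: s[0]='d'->'g', delta=(7-4)*11^3 mod 1009 = 966, hash=534+966 mod 1009 = 491 <-- target
Option C: s[3]='j'->'a', delta=(1-10)*11^0 mod 1009 = 1000, hash=534+1000 mod 1009 = 525
Option D: s[1]='j'->'f', delta=(6-10)*11^2 mod 1009 = 525, hash=534+525 mod 1009 = 50
Option E: s[0]='d'->'h', delta=(8-4)*11^3 mod 1009 = 279, hash=534+279 mod 1009 = 813

Answer: B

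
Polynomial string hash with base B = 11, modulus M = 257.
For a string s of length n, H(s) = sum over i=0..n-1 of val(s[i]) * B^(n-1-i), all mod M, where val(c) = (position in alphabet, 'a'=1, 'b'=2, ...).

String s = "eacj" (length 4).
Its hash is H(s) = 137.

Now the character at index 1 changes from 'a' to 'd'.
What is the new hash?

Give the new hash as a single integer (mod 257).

val('a') = 1, val('d') = 4
Position k = 1, exponent = n-1-k = 2
B^2 mod M = 11^2 mod 257 = 121
Delta = (4 - 1) * 121 mod 257 = 106
New hash = (137 + 106) mod 257 = 243

Answer: 243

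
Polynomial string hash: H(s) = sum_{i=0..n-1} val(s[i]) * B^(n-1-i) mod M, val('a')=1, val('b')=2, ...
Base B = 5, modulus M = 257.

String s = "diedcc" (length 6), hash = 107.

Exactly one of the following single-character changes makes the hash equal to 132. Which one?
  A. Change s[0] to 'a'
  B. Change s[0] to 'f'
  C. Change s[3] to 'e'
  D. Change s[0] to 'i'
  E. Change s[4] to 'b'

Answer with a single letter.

Answer: C

Derivation:
Option A: s[0]='d'->'a', delta=(1-4)*5^5 mod 257 = 134, hash=107+134 mod 257 = 241
Option B: s[0]='d'->'f', delta=(6-4)*5^5 mod 257 = 82, hash=107+82 mod 257 = 189
Option C: s[3]='d'->'e', delta=(5-4)*5^2 mod 257 = 25, hash=107+25 mod 257 = 132 <-- target
Option D: s[0]='d'->'i', delta=(9-4)*5^5 mod 257 = 205, hash=107+205 mod 257 = 55
Option E: s[4]='c'->'b', delta=(2-3)*5^1 mod 257 = 252, hash=107+252 mod 257 = 102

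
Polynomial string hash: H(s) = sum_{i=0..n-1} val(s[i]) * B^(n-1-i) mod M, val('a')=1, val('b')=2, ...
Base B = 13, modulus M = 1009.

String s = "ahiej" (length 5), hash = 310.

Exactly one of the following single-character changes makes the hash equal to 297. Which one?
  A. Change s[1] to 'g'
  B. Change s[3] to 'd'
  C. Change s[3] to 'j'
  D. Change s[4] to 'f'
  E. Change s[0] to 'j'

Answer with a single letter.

Option A: s[1]='h'->'g', delta=(7-8)*13^3 mod 1009 = 830, hash=310+830 mod 1009 = 131
Option B: s[3]='e'->'d', delta=(4-5)*13^1 mod 1009 = 996, hash=310+996 mod 1009 = 297 <-- target
Option C: s[3]='e'->'j', delta=(10-5)*13^1 mod 1009 = 65, hash=310+65 mod 1009 = 375
Option D: s[4]='j'->'f', delta=(6-10)*13^0 mod 1009 = 1005, hash=310+1005 mod 1009 = 306
Option E: s[0]='a'->'j', delta=(10-1)*13^4 mod 1009 = 763, hash=310+763 mod 1009 = 64

Answer: B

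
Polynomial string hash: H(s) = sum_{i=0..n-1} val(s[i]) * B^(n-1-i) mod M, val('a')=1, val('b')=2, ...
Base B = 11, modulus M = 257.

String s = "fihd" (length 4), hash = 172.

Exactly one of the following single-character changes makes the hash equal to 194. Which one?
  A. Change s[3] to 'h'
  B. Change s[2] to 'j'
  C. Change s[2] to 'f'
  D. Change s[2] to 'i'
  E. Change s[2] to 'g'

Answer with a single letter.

Answer: B

Derivation:
Option A: s[3]='d'->'h', delta=(8-4)*11^0 mod 257 = 4, hash=172+4 mod 257 = 176
Option B: s[2]='h'->'j', delta=(10-8)*11^1 mod 257 = 22, hash=172+22 mod 257 = 194 <-- target
Option C: s[2]='h'->'f', delta=(6-8)*11^1 mod 257 = 235, hash=172+235 mod 257 = 150
Option D: s[2]='h'->'i', delta=(9-8)*11^1 mod 257 = 11, hash=172+11 mod 257 = 183
Option E: s[2]='h'->'g', delta=(7-8)*11^1 mod 257 = 246, hash=172+246 mod 257 = 161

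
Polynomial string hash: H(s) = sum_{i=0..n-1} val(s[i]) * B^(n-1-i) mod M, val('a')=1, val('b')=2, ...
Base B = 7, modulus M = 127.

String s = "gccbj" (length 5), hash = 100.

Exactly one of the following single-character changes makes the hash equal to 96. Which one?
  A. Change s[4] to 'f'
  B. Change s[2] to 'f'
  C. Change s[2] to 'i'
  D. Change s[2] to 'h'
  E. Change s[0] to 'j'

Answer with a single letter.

Answer: A

Derivation:
Option A: s[4]='j'->'f', delta=(6-10)*7^0 mod 127 = 123, hash=100+123 mod 127 = 96 <-- target
Option B: s[2]='c'->'f', delta=(6-3)*7^2 mod 127 = 20, hash=100+20 mod 127 = 120
Option C: s[2]='c'->'i', delta=(9-3)*7^2 mod 127 = 40, hash=100+40 mod 127 = 13
Option D: s[2]='c'->'h', delta=(8-3)*7^2 mod 127 = 118, hash=100+118 mod 127 = 91
Option E: s[0]='g'->'j', delta=(10-7)*7^4 mod 127 = 91, hash=100+91 mod 127 = 64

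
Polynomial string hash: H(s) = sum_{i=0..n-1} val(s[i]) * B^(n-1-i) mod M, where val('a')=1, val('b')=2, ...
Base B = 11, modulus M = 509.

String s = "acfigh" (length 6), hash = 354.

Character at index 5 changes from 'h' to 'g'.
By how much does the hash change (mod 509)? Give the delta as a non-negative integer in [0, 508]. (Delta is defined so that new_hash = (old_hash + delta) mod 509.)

Answer: 508

Derivation:
Delta formula: (val(new) - val(old)) * B^(n-1-k) mod M
  val('g') - val('h') = 7 - 8 = -1
  B^(n-1-k) = 11^0 mod 509 = 1
  Delta = -1 * 1 mod 509 = 508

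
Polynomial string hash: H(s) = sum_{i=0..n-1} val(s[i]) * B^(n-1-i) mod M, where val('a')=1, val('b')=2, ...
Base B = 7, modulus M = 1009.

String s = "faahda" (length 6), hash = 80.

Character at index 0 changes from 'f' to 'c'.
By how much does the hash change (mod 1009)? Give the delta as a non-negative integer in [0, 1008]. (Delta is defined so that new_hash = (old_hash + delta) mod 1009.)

Answer: 29

Derivation:
Delta formula: (val(new) - val(old)) * B^(n-1-k) mod M
  val('c') - val('f') = 3 - 6 = -3
  B^(n-1-k) = 7^5 mod 1009 = 663
  Delta = -3 * 663 mod 1009 = 29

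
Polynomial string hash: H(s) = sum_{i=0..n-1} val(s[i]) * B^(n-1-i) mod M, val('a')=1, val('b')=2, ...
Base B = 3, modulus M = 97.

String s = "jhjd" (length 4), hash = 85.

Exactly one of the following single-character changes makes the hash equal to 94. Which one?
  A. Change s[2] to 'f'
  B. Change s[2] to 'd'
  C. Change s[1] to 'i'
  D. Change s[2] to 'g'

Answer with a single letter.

Option A: s[2]='j'->'f', delta=(6-10)*3^1 mod 97 = 85, hash=85+85 mod 97 = 73
Option B: s[2]='j'->'d', delta=(4-10)*3^1 mod 97 = 79, hash=85+79 mod 97 = 67
Option C: s[1]='h'->'i', delta=(9-8)*3^2 mod 97 = 9, hash=85+9 mod 97 = 94 <-- target
Option D: s[2]='j'->'g', delta=(7-10)*3^1 mod 97 = 88, hash=85+88 mod 97 = 76

Answer: C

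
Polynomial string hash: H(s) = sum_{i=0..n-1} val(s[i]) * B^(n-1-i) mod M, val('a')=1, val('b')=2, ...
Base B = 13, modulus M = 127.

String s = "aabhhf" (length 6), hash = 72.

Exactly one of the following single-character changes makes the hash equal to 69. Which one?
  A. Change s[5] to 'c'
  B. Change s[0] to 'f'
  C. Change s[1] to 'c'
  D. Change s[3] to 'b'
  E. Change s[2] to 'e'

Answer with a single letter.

Option A: s[5]='f'->'c', delta=(3-6)*13^0 mod 127 = 124, hash=72+124 mod 127 = 69 <-- target
Option B: s[0]='a'->'f', delta=(6-1)*13^5 mod 127 = 106, hash=72+106 mod 127 = 51
Option C: s[1]='a'->'c', delta=(3-1)*13^4 mod 127 = 99, hash=72+99 mod 127 = 44
Option D: s[3]='h'->'b', delta=(2-8)*13^2 mod 127 = 2, hash=72+2 mod 127 = 74
Option E: s[2]='b'->'e', delta=(5-2)*13^3 mod 127 = 114, hash=72+114 mod 127 = 59

Answer: A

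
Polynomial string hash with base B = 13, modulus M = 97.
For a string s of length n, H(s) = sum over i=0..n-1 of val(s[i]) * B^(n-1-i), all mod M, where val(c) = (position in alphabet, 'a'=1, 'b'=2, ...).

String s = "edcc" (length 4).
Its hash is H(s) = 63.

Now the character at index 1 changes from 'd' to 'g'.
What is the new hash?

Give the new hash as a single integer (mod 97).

Answer: 85

Derivation:
val('d') = 4, val('g') = 7
Position k = 1, exponent = n-1-k = 2
B^2 mod M = 13^2 mod 97 = 72
Delta = (7 - 4) * 72 mod 97 = 22
New hash = (63 + 22) mod 97 = 85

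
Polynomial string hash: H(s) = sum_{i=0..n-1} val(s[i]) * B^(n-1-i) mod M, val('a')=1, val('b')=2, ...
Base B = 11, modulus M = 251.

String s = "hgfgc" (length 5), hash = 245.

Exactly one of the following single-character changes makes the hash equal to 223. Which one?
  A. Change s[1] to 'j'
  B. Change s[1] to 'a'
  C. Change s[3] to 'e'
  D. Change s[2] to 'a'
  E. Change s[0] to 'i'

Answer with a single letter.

Option A: s[1]='g'->'j', delta=(10-7)*11^3 mod 251 = 228, hash=245+228 mod 251 = 222
Option B: s[1]='g'->'a', delta=(1-7)*11^3 mod 251 = 46, hash=245+46 mod 251 = 40
Option C: s[3]='g'->'e', delta=(5-7)*11^1 mod 251 = 229, hash=245+229 mod 251 = 223 <-- target
Option D: s[2]='f'->'a', delta=(1-6)*11^2 mod 251 = 148, hash=245+148 mod 251 = 142
Option E: s[0]='h'->'i', delta=(9-8)*11^4 mod 251 = 83, hash=245+83 mod 251 = 77

Answer: C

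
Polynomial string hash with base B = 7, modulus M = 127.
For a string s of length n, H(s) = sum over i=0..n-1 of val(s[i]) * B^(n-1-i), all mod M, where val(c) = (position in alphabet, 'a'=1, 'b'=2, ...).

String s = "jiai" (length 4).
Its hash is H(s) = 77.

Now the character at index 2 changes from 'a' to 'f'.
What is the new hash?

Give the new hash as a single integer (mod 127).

val('a') = 1, val('f') = 6
Position k = 2, exponent = n-1-k = 1
B^1 mod M = 7^1 mod 127 = 7
Delta = (6 - 1) * 7 mod 127 = 35
New hash = (77 + 35) mod 127 = 112

Answer: 112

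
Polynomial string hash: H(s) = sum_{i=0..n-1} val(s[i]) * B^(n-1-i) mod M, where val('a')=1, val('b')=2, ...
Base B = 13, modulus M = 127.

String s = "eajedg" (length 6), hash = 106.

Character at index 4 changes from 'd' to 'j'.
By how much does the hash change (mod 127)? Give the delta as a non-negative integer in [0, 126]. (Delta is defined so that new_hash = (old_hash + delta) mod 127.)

Delta formula: (val(new) - val(old)) * B^(n-1-k) mod M
  val('j') - val('d') = 10 - 4 = 6
  B^(n-1-k) = 13^1 mod 127 = 13
  Delta = 6 * 13 mod 127 = 78

Answer: 78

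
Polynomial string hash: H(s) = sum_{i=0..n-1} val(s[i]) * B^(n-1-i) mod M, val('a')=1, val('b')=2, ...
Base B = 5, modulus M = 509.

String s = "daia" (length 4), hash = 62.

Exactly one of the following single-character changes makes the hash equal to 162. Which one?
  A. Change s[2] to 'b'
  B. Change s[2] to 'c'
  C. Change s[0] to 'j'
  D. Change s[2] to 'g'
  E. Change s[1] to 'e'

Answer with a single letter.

Option A: s[2]='i'->'b', delta=(2-9)*5^1 mod 509 = 474, hash=62+474 mod 509 = 27
Option B: s[2]='i'->'c', delta=(3-9)*5^1 mod 509 = 479, hash=62+479 mod 509 = 32
Option C: s[0]='d'->'j', delta=(10-4)*5^3 mod 509 = 241, hash=62+241 mod 509 = 303
Option D: s[2]='i'->'g', delta=(7-9)*5^1 mod 509 = 499, hash=62+499 mod 509 = 52
Option E: s[1]='a'->'e', delta=(5-1)*5^2 mod 509 = 100, hash=62+100 mod 509 = 162 <-- target

Answer: E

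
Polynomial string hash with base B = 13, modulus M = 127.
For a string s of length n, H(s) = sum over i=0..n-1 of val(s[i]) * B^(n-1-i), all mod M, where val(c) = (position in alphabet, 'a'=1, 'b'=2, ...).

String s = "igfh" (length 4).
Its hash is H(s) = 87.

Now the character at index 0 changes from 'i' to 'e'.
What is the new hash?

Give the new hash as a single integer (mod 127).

val('i') = 9, val('e') = 5
Position k = 0, exponent = n-1-k = 3
B^3 mod M = 13^3 mod 127 = 38
Delta = (5 - 9) * 38 mod 127 = 102
New hash = (87 + 102) mod 127 = 62

Answer: 62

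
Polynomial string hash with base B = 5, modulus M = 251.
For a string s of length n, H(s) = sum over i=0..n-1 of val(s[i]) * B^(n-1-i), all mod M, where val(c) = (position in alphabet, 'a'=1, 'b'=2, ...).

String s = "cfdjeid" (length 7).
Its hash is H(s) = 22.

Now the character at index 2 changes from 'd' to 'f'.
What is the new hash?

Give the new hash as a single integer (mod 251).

val('d') = 4, val('f') = 6
Position k = 2, exponent = n-1-k = 4
B^4 mod M = 5^4 mod 251 = 123
Delta = (6 - 4) * 123 mod 251 = 246
New hash = (22 + 246) mod 251 = 17

Answer: 17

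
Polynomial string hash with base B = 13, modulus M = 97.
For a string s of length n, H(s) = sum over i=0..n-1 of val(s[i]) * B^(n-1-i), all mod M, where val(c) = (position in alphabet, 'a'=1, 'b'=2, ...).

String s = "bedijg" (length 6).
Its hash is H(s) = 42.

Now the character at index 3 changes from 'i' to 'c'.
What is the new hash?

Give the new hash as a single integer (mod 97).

val('i') = 9, val('c') = 3
Position k = 3, exponent = n-1-k = 2
B^2 mod M = 13^2 mod 97 = 72
Delta = (3 - 9) * 72 mod 97 = 53
New hash = (42 + 53) mod 97 = 95

Answer: 95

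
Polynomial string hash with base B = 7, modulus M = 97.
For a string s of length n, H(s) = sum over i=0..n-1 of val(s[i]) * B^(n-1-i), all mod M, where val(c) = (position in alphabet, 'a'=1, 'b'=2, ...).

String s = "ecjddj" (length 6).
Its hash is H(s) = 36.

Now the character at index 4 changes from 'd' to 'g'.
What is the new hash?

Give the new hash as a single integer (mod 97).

Answer: 57

Derivation:
val('d') = 4, val('g') = 7
Position k = 4, exponent = n-1-k = 1
B^1 mod M = 7^1 mod 97 = 7
Delta = (7 - 4) * 7 mod 97 = 21
New hash = (36 + 21) mod 97 = 57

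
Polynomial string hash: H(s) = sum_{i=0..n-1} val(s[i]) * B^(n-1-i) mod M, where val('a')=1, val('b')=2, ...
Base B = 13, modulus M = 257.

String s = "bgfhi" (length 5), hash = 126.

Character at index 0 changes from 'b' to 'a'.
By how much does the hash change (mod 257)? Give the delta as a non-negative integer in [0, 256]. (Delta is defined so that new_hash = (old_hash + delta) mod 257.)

Answer: 223

Derivation:
Delta formula: (val(new) - val(old)) * B^(n-1-k) mod M
  val('a') - val('b') = 1 - 2 = -1
  B^(n-1-k) = 13^4 mod 257 = 34
  Delta = -1 * 34 mod 257 = 223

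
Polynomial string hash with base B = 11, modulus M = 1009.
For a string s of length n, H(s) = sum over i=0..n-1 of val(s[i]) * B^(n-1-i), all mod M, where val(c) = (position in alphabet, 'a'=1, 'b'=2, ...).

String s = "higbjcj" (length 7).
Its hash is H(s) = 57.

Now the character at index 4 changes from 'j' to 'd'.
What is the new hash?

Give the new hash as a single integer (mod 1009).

Answer: 340

Derivation:
val('j') = 10, val('d') = 4
Position k = 4, exponent = n-1-k = 2
B^2 mod M = 11^2 mod 1009 = 121
Delta = (4 - 10) * 121 mod 1009 = 283
New hash = (57 + 283) mod 1009 = 340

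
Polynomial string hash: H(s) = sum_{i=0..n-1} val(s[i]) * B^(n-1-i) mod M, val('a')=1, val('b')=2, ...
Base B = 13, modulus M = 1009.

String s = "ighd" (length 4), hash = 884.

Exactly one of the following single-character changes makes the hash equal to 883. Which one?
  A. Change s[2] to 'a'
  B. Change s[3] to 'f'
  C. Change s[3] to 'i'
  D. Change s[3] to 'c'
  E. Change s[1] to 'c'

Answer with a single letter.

Answer: D

Derivation:
Option A: s[2]='h'->'a', delta=(1-8)*13^1 mod 1009 = 918, hash=884+918 mod 1009 = 793
Option B: s[3]='d'->'f', delta=(6-4)*13^0 mod 1009 = 2, hash=884+2 mod 1009 = 886
Option C: s[3]='d'->'i', delta=(9-4)*13^0 mod 1009 = 5, hash=884+5 mod 1009 = 889
Option D: s[3]='d'->'c', delta=(3-4)*13^0 mod 1009 = 1008, hash=884+1008 mod 1009 = 883 <-- target
Option E: s[1]='g'->'c', delta=(3-7)*13^2 mod 1009 = 333, hash=884+333 mod 1009 = 208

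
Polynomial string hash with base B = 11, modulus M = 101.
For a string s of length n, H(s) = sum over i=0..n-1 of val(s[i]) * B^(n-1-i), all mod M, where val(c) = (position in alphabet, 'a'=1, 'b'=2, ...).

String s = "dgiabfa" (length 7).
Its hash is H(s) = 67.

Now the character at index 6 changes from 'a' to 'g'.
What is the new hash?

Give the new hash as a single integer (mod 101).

Answer: 73

Derivation:
val('a') = 1, val('g') = 7
Position k = 6, exponent = n-1-k = 0
B^0 mod M = 11^0 mod 101 = 1
Delta = (7 - 1) * 1 mod 101 = 6
New hash = (67 + 6) mod 101 = 73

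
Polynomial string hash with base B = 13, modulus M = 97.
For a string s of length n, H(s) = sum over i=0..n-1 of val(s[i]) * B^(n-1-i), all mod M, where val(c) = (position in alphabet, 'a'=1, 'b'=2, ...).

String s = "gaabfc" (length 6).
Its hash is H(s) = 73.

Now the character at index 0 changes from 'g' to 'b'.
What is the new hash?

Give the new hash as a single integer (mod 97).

Answer: 91

Derivation:
val('g') = 7, val('b') = 2
Position k = 0, exponent = n-1-k = 5
B^5 mod M = 13^5 mod 97 = 74
Delta = (2 - 7) * 74 mod 97 = 18
New hash = (73 + 18) mod 97 = 91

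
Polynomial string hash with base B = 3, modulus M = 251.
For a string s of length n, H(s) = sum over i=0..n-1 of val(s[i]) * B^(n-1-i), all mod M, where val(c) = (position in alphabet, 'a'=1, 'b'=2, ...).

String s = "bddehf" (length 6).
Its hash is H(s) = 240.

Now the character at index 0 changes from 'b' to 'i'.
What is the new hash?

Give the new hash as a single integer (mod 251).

val('b') = 2, val('i') = 9
Position k = 0, exponent = n-1-k = 5
B^5 mod M = 3^5 mod 251 = 243
Delta = (9 - 2) * 243 mod 251 = 195
New hash = (240 + 195) mod 251 = 184

Answer: 184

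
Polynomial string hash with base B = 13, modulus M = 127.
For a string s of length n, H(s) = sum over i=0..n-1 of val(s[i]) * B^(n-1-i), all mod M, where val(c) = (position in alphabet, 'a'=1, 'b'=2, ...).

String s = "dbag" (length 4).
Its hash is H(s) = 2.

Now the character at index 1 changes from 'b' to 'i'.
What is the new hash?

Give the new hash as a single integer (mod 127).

val('b') = 2, val('i') = 9
Position k = 1, exponent = n-1-k = 2
B^2 mod M = 13^2 mod 127 = 42
Delta = (9 - 2) * 42 mod 127 = 40
New hash = (2 + 40) mod 127 = 42

Answer: 42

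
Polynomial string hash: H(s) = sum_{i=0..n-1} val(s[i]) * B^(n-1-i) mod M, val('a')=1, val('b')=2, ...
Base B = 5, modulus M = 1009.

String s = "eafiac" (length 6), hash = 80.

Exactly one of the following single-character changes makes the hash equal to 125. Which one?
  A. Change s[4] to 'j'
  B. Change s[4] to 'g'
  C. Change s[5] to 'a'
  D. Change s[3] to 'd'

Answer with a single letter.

Answer: A

Derivation:
Option A: s[4]='a'->'j', delta=(10-1)*5^1 mod 1009 = 45, hash=80+45 mod 1009 = 125 <-- target
Option B: s[4]='a'->'g', delta=(7-1)*5^1 mod 1009 = 30, hash=80+30 mod 1009 = 110
Option C: s[5]='c'->'a', delta=(1-3)*5^0 mod 1009 = 1007, hash=80+1007 mod 1009 = 78
Option D: s[3]='i'->'d', delta=(4-9)*5^2 mod 1009 = 884, hash=80+884 mod 1009 = 964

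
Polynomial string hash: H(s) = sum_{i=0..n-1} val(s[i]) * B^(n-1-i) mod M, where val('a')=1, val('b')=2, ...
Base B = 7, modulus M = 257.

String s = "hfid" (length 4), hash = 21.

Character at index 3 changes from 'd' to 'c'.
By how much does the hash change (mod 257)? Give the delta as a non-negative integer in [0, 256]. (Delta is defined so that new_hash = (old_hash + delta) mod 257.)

Answer: 256

Derivation:
Delta formula: (val(new) - val(old)) * B^(n-1-k) mod M
  val('c') - val('d') = 3 - 4 = -1
  B^(n-1-k) = 7^0 mod 257 = 1
  Delta = -1 * 1 mod 257 = 256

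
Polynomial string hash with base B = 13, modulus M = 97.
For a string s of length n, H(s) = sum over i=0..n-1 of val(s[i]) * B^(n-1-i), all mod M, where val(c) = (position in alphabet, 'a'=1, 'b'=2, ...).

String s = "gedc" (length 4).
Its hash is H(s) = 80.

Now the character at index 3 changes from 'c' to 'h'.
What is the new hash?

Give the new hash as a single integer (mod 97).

Answer: 85

Derivation:
val('c') = 3, val('h') = 8
Position k = 3, exponent = n-1-k = 0
B^0 mod M = 13^0 mod 97 = 1
Delta = (8 - 3) * 1 mod 97 = 5
New hash = (80 + 5) mod 97 = 85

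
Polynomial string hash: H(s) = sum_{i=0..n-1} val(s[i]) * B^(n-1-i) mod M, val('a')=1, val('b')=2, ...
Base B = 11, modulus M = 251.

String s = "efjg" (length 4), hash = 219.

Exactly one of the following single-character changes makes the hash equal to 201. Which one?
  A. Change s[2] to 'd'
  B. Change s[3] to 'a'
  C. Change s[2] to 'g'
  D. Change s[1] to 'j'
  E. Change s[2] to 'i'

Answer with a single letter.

Option A: s[2]='j'->'d', delta=(4-10)*11^1 mod 251 = 185, hash=219+185 mod 251 = 153
Option B: s[3]='g'->'a', delta=(1-7)*11^0 mod 251 = 245, hash=219+245 mod 251 = 213
Option C: s[2]='j'->'g', delta=(7-10)*11^1 mod 251 = 218, hash=219+218 mod 251 = 186
Option D: s[1]='f'->'j', delta=(10-6)*11^2 mod 251 = 233, hash=219+233 mod 251 = 201 <-- target
Option E: s[2]='j'->'i', delta=(9-10)*11^1 mod 251 = 240, hash=219+240 mod 251 = 208

Answer: D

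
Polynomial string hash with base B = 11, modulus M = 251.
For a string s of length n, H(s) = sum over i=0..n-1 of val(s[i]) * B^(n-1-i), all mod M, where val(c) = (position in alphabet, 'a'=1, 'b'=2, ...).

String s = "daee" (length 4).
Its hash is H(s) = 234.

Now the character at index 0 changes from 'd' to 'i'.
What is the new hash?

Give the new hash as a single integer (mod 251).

val('d') = 4, val('i') = 9
Position k = 0, exponent = n-1-k = 3
B^3 mod M = 11^3 mod 251 = 76
Delta = (9 - 4) * 76 mod 251 = 129
New hash = (234 + 129) mod 251 = 112

Answer: 112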